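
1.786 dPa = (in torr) 0.00134. Check: 1 dPa = 0.1 Pa, so 1.786 dPa = 1.786 * 0.1 = 0.1786 Pa. 1 torr = 133.32237 Pa, so 0.1786 Pa = 0.1786 / 133.32237 = 0.0013396102 torr ≈ 0.00134 torr (4 s.f.).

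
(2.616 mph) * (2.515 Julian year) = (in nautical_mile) 1 mph = 0.44704 m/s, so 2.616 mph = 2.616 * 0.44704 = 1.1694566 m/s. 1 Julian year = 31557600 s, so 2.515 Julian year = 2.515 * 31557600 = 79367364 s. Combine: 1.1694566 m/s * 79367364 s = 92816691 m. 1 nautical_mile = 1852 m, so 92816691 m = 92816691 / 1852 = 50117.004 nautical_mile ≈ 5.012e+04 nautical_mile (4 s.f.). Final answer: 5.012e+04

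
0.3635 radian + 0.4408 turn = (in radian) 0.3635 radian = 0.3635 rad. 1 turn = 6.2831853 rad, so 0.4408 turn = 0.4408 * 6.2831853 = 2.7696281 rad. Sum: 0.3635 + 2.7696281 = 3.1331281 rad. 3.1331281 rad = 3.1331281 radian ≈ 3.133 radian (4 s.f.). Final answer: 3.133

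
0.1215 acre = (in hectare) 1 acre = 4046.8564 m^2, so 0.1215 acre = 0.1215 * 4046.8564 = 491.69306 m^2. 1 hectare = 10000 m^2, so 491.69306 m^2 = 491.69306 / 10000 = 0.049169306 hectare ≈ 0.04917 hectare (4 s.f.). Final answer: 0.04917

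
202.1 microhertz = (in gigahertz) 2.021e-13. Check: 1 microhertz = 1e-06 Hz, so 202.1 microhertz = 202.1 * 1e-06 = 0.0002021 Hz. 1 gigahertz = 1e+09 Hz, so 0.0002021 Hz = 0.0002021 / 1e+09 = 2.021e-13 gigahertz.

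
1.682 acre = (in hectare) 0.6807. Check: 1 acre = 4046.8564 m^2, so 1.682 acre = 1.682 * 4046.8564 = 6806.8125 m^2. 1 hectare = 10000 m^2, so 6806.8125 m^2 = 6806.8125 / 10000 = 0.68068125 hectare ≈ 0.6807 hectare (4 s.f.).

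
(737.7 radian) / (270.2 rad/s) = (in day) 737.7 radian = 737.7 rad. 270.2 rad/s is already in rad/s. Combine: 737.7 rad / 270.2 rad/s = 2.7301999 s. 1 day = 86400 s, so 2.7301999 s = 2.7301999 / 86400 = 3.1599535e-05 day ≈ 3.16e-05 day (4 s.f.). Final answer: 3.16e-05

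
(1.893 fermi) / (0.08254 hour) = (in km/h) 1 fermi = 1e-15 m, so 1.893 fermi = 1.893 * 1e-15 = 1.893e-15 m. 1 hour = 3600 s, so 0.08254 hour = 0.08254 * 3600 = 297.144 s. Combine: 1.893e-15 m / 297.144 s = 6.3706486e-18 m/s. 1 km/h = 0.27777778 m/s, so 6.3706486e-18 m/s = 6.3706486e-18 / 0.27777778 = 2.2934335e-17 km/h ≈ 2.293e-17 km/h (4 s.f.). Final answer: 2.293e-17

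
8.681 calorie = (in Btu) 1 calorie = 4.184 J, so 8.681 calorie = 8.681 * 4.184 = 36.321304 J. 1 Btu = 1055.0559 J, so 36.321304 J = 36.321304 / 1055.0559 = 0.034425954 Btu ≈ 0.03443 Btu (4 s.f.). Final answer: 0.03443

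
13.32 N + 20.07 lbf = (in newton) 102.6. Check: 13.32 N is already in N. 1 lbf = 4.4482216 N, so 20.07 lbf = 20.07 * 4.4482216 = 89.275808 N. Sum: 13.32 + 89.275808 = 102.59581 N. 102.59581 N = 102.59581 newton ≈ 102.6 newton (4 s.f.).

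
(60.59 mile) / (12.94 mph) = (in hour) 4.682. Check: 1 mile = 1609.344 m, so 60.59 mile = 60.59 * 1609.344 = 97510.153 m. 1 mph = 0.44704 m/s, so 12.94 mph = 12.94 * 0.44704 = 5.7846976 m/s. Combine: 97510.153 m / 5.7846976 m/s = 16856.569 s. 1 hour = 3600 s, so 16856.569 s = 16856.569 / 3600 = 4.6823802 hour ≈ 4.682 hour (4 s.f.).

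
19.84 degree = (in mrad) 1 degree = 0.017453293 rad, so 19.84 degree = 19.84 * 0.017453293 = 0.34627332 rad. 1 mrad = 0.001 rad, so 0.34627332 rad = 0.34627332 / 0.001 = 346.27332 mrad ≈ 346.3 mrad (4 s.f.). Final answer: 346.3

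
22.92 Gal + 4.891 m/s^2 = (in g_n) 1 Gal = 0.01 m/s^2, so 22.92 Gal = 22.92 * 0.01 = 0.2292 m/s^2. 4.891 m/s^2 is already in m/s^2. Sum: 0.2292 + 4.891 = 5.1202 m/s^2. 1 g_n = 9.80665 m/s^2, so 5.1202 m/s^2 = 5.1202 / 9.80665 = 0.5221151 g_n ≈ 0.5221 g_n (4 s.f.). Final answer: 0.5221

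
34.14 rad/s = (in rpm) 326. Check: 1 rpm = 0.10471976 rad/s, so 34.14 rad/s = 34.14 / 0.10471976 = 326.01299 rpm ≈ 326 rpm (4 s.f.).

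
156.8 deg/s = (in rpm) 26.13. Check: 1 deg/s = 0.017453293 rad/s, so 156.8 deg/s = 156.8 * 0.017453293 = 2.7366763 rad/s. 1 rpm = 0.10471976 rad/s, so 2.7366763 rad/s = 2.7366763 / 0.10471976 = 26.133333 rpm ≈ 26.13 rpm (4 s.f.).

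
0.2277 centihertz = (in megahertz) 1 centihertz = 0.01 Hz, so 0.2277 centihertz = 0.2277 * 0.01 = 0.002277 Hz. 1 megahertz = 1000000 Hz, so 0.002277 Hz = 0.002277 / 1000000 = 2.277e-09 megahertz. Final answer: 2.277e-09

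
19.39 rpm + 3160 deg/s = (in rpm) 546.1. Check: 1 rpm = 0.10471976 rad/s, so 19.39 rpm = 19.39 * 0.10471976 = 2.0305161 rad/s. 1 deg/s = 0.017453293 rad/s, so 3160 deg/s = 3160 * 0.017453293 = 55.152404 rad/s. Sum: 2.0305161 + 55.152404 = 57.18292 rad/s. 1 rpm = 0.10471976 rad/s, so 57.18292 rad/s = 57.18292 / 0.10471976 = 546.05667 rpm ≈ 546.1 rpm (4 s.f.).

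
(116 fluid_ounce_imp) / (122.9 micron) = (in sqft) 288.7. Check: 1 fluid_ounce_imp = 2.8413063e-05 m^3, so 116 fluid_ounce_imp = 116 * 2.8413063e-05 = 0.0032959153 m^3. 1 micron = 1e-06 m, so 122.9 micron = 122.9 * 1e-06 = 0.0001229 m. Combine: 0.0032959153 m^3 / 0.0001229 m = 26.817862 m^2. 1 sqft = 0.09290304 m^2, so 26.817862 m^2 = 26.817862 / 0.09290304 = 288.66507 sqft ≈ 288.7 sqft (4 s.f.).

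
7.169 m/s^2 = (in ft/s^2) 23.52. Check: 1 ft/s^2 = 0.3048 m/s^2, so 7.169 m/s^2 = 7.169 / 0.3048 = 23.520341 ft/s^2 ≈ 23.52 ft/s^2 (4 s.f.).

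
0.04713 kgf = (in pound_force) 0.1039. Check: 1 kgf = 9.80665 N, so 0.04713 kgf = 0.04713 * 9.80665 = 0.46218741 N. 1 pound_force = 4.4482216 N, so 0.46218741 N = 0.46218741 / 4.4482216 = 0.10390386 pound_force ≈ 0.1039 pound_force (4 s.f.).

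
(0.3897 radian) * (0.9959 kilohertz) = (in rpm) 0.3897 radian = 0.3897 rad. 1 kilohertz = 1000 Hz, so 0.9959 kilohertz = 0.9959 * 1000 = 995.9 Hz. Combine: 0.3897 rad * 995.9 Hz = 388.10223 rad/s. 1 rpm = 0.10471976 rad/s, so 388.10223 rad/s = 388.10223 / 0.10471976 = 3706.1033 rpm ≈ 3706 rpm (4 s.f.). Final answer: 3706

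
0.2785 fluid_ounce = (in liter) 1 fluid_ounce = 2.957353e-05 m^3, so 0.2785 fluid_ounce = 0.2785 * 2.957353e-05 = 8.236228e-06 m^3. 1 liter = 0.001 m^3, so 8.236228e-06 m^3 = 8.236228e-06 / 0.001 = 0.008236228 liter ≈ 0.008236 liter (4 s.f.). Final answer: 0.008236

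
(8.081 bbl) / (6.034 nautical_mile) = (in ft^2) 0.001238. Check: 1 bbl = 0.15898729 m^3, so 8.081 bbl = 8.081 * 0.15898729 = 1.2847763 m^3. 1 nautical_mile = 1852 m, so 6.034 nautical_mile = 6.034 * 1852 = 11174.968 m. Combine: 1.2847763 m^3 / 11174.968 m = 0.00011496913 m^2. 1 ft^2 = 0.09290304 m^2, so 0.00011496913 m^2 = 0.00011496913 / 0.09290304 = 0.0012375174 ft^2 ≈ 0.001238 ft^2 (4 s.f.).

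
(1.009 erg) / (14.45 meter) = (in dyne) 1 erg = 1e-07 J, so 1.009 erg = 1.009 * 1e-07 = 1.009e-07 J. 14.45 meter = 14.45 m. Combine: 1.009e-07 J / 14.45 m = 6.982699e-09 N. 1 dyne = 1e-05 N, so 6.982699e-09 N = 6.982699e-09 / 1e-05 = 0.0006982699 dyne ≈ 0.0006983 dyne (4 s.f.). Final answer: 0.0006983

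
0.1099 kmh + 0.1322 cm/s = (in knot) 0.06191. Check: 1 kmh = 0.27777778 m/s, so 0.1099 kmh = 0.1099 * 0.27777778 = 0.030527778 m/s. 1 cm/s = 0.01 m/s, so 0.1322 cm/s = 0.1322 * 0.01 = 0.001322 m/s. Sum: 0.030527778 + 0.001322 = 0.031849778 m/s. 1 knot = 0.51444444 m/s, so 0.031849778 m/s = 0.031849778 / 0.51444444 = 0.061911015 knot ≈ 0.06191 knot (4 s.f.).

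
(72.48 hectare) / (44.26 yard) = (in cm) 1 hectare = 10000 m^2, so 72.48 hectare = 72.48 * 10000 = 724800 m^2. 1 yard = 0.9144 m, so 44.26 yard = 44.26 * 0.9144 = 40.471344 m. Combine: 724800 m^2 / 40.471344 m = 17908.968 m. 1 cm = 0.01 m, so 17908.968 m = 17908.968 / 0.01 = 1790896.8 cm ≈ 1.791e+06 cm (4 s.f.). Final answer: 1.791e+06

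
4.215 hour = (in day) 1 hour = 3600 s, so 4.215 hour = 4.215 * 3600 = 15174 s. 1 day = 86400 s, so 15174 s = 15174 / 86400 = 0.175625 day ≈ 0.1756 day (4 s.f.). Final answer: 0.1756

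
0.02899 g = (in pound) 1 g = 0.001 kg, so 0.02899 g = 0.02899 * 0.001 = 2.899e-05 kg. 1 pound = 0.45359237 kg, so 2.899e-05 kg = 2.899e-05 / 0.45359237 = 6.391201e-05 pound ≈ 6.391e-05 pound (4 s.f.). Final answer: 6.391e-05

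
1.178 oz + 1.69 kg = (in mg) 1.723e+06. Check: 1 oz = 0.028349523 kg, so 1.178 oz = 1.178 * 0.028349523 = 0.033395738 kg. 1.69 kg is already in kg. Sum: 0.033395738 + 1.69 = 1.7233957 kg. 1 mg = 1e-06 kg, so 1.7233957 kg = 1.7233957 / 1e-06 = 1723395.7 mg ≈ 1.723e+06 mg (4 s.f.).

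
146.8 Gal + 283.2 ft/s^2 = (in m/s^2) 87.79. Check: 1 Gal = 0.01 m/s^2, so 146.8 Gal = 146.8 * 0.01 = 1.468 m/s^2. 1 ft/s^2 = 0.3048 m/s^2, so 283.2 ft/s^2 = 283.2 * 0.3048 = 86.31936 m/s^2. Sum: 1.468 + 86.31936 = 87.78736 m/s^2. Result: 87.78736 m/s^2 ≈ 87.79 m/s^2 (4 s.f.).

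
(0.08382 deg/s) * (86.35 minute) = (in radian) 7.579. Check: 1 deg/s = 0.017453293 rad/s, so 0.08382 deg/s = 0.08382 * 0.017453293 = 0.001462935 rad/s. 1 minute = 60 s, so 86.35 minute = 86.35 * 60 = 5181 s. Combine: 0.001462935 rad/s * 5181 s = 7.5794661 rad. 7.5794661 rad = 7.5794661 radian ≈ 7.579 radian (4 s.f.).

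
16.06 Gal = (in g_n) 0.01638. Check: 1 Gal = 0.01 m/s^2, so 16.06 Gal = 16.06 * 0.01 = 0.1606 m/s^2. 1 g_n = 9.80665 m/s^2, so 0.1606 m/s^2 = 0.1606 / 9.80665 = 0.016376642 g_n ≈ 0.01638 g_n (4 s.f.).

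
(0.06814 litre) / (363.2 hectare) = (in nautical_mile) 1 litre = 0.001 m^3, so 0.06814 litre = 0.06814 * 0.001 = 6.814e-05 m^3. 1 hectare = 10000 m^2, so 363.2 hectare = 363.2 * 10000 = 3632000 m^2. Combine: 6.814e-05 m^3 / 3632000 m^2 = 1.8761013e-11 m. 1 nautical_mile = 1852 m, so 1.8761013e-11 m = 1.8761013e-11 / 1852 = 1.0130137e-14 nautical_mile ≈ 1.013e-14 nautical_mile (4 s.f.). Final answer: 1.013e-14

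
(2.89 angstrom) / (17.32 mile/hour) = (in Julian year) 1 angstrom = 1e-10 m, so 2.89 angstrom = 2.89 * 1e-10 = 2.89e-10 m. 1 mile/hour = 0.44704 m/s, so 17.32 mile/hour = 17.32 * 0.44704 = 7.7427328 m/s. Combine: 2.89e-10 m / 7.7427328 m/s = 3.7325323e-11 s. 1 Julian year = 31557600 s, so 3.7325323e-11 s = 3.7325323e-11 / 31557600 = 1.1827681e-18 Julian year ≈ 1.183e-18 Julian year (4 s.f.). Final answer: 1.183e-18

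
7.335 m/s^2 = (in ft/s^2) 1 ft/s^2 = 0.3048 m/s^2, so 7.335 m/s^2 = 7.335 / 0.3048 = 24.064961 ft/s^2 ≈ 24.06 ft/s^2 (4 s.f.). Final answer: 24.06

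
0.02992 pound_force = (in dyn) 1.331e+04. Check: 1 pound_force = 4.4482216 N, so 0.02992 pound_force = 0.02992 * 4.4482216 = 0.13309079 N. 1 dyn = 1e-05 N, so 0.13309079 N = 0.13309079 / 1e-05 = 13309.079 dyn ≈ 1.331e+04 dyn (4 s.f.).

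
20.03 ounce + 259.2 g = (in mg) 1 ounce = 0.028349523 kg, so 20.03 ounce = 20.03 * 0.028349523 = 0.56784095 kg. 1 g = 0.001 kg, so 259.2 g = 259.2 * 0.001 = 0.2592 kg. Sum: 0.56784095 + 0.2592 = 0.82704095 kg. 1 mg = 1e-06 kg, so 0.82704095 kg = 0.82704095 / 1e-06 = 827040.95 mg ≈ 8.27e+05 mg (4 s.f.). Final answer: 8.27e+05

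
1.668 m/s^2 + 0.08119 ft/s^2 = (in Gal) 1.668 m/s^2 is already in m/s^2. 1 ft/s^2 = 0.3048 m/s^2, so 0.08119 ft/s^2 = 0.08119 * 0.3048 = 0.024746712 m/s^2. Sum: 1.668 + 0.024746712 = 1.6927467 m/s^2. 1 Gal = 0.01 m/s^2, so 1.6927467 m/s^2 = 1.6927467 / 0.01 = 169.27467 Gal ≈ 169.3 Gal (4 s.f.). Final answer: 169.3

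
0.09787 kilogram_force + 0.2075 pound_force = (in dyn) 1.883e+05. Check: 1 kilogram_force = 9.80665 N, so 0.09787 kilogram_force = 0.09787 * 9.80665 = 0.95977684 N. 1 pound_force = 4.4482216 N, so 0.2075 pound_force = 0.2075 * 4.4482216 = 0.92300599 N. Sum: 0.95977684 + 0.92300599 = 1.8827828 N. 1 dyn = 1e-05 N, so 1.8827828 N = 1.8827828 / 1e-05 = 188278.28 dyn ≈ 1.883e+05 dyn (4 s.f.).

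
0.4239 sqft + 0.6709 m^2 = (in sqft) 1 sqft = 0.09290304 m^2, so 0.4239 sqft = 0.4239 * 0.09290304 = 0.039381599 m^2. 0.6709 m^2 is already in m^2. Sum: 0.039381599 + 0.6709 = 0.7102816 m^2. 1 sqft = 0.09290304 m^2, so 0.7102816 m^2 = 0.7102816 / 0.09290304 = 7.6454075 sqft ≈ 7.645 sqft (4 s.f.). Final answer: 7.645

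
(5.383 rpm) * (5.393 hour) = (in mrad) 1 rpm = 0.10471976 rad/s, so 5.383 rpm = 5.383 * 0.10471976 = 0.56370644 rad/s. 1 hour = 3600 s, so 5.393 hour = 5.393 * 3600 = 19414.8 s. Combine: 0.56370644 rad/s * 19414.8 s = 10944.248 rad. 1 mrad = 0.001 rad, so 10944.248 rad = 10944.248 / 0.001 = 10944248 mrad ≈ 1.094e+07 mrad (4 s.f.). Final answer: 1.094e+07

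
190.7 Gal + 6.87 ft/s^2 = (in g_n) 1 Gal = 0.01 m/s^2, so 190.7 Gal = 190.7 * 0.01 = 1.907 m/s^2. 1 ft/s^2 = 0.3048 m/s^2, so 6.87 ft/s^2 = 6.87 * 0.3048 = 2.093976 m/s^2. Sum: 1.907 + 2.093976 = 4.000976 m/s^2. 1 g_n = 9.80665 m/s^2, so 4.000976 m/s^2 = 4.000976 / 9.80665 = 0.40798601 g_n ≈ 0.408 g_n (4 s.f.). Final answer: 0.408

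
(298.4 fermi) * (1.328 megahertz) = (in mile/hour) 1 fermi = 1e-15 m, so 298.4 fermi = 298.4 * 1e-15 = 2.984e-13 m. 1 megahertz = 1000000 Hz, so 1.328 megahertz = 1.328 * 1000000 = 1328000 Hz. Combine: 2.984e-13 m * 1328000 Hz = 3.962752e-07 m/s. 1 mile/hour = 0.44704 m/s, so 3.962752e-07 m/s = 3.962752e-07 / 0.44704 = 8.8644238e-07 mile/hour ≈ 8.864e-07 mile/hour (4 s.f.). Final answer: 8.864e-07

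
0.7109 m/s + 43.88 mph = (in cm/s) 2033. Check: 0.7109 m/s is already in m/s. 1 mph = 0.44704 m/s, so 43.88 mph = 43.88 * 0.44704 = 19.616115 m/s. Sum: 0.7109 + 19.616115 = 20.327015 m/s. 1 cm/s = 0.01 m/s, so 20.327015 m/s = 20.327015 / 0.01 = 2032.7015 cm/s ≈ 2033 cm/s (4 s.f.).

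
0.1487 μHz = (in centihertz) 1.487e-05. Check: 1 μHz = 1e-06 Hz, so 0.1487 μHz = 0.1487 * 1e-06 = 1.487e-07 Hz. 1 centihertz = 0.01 Hz, so 1.487e-07 Hz = 1.487e-07 / 0.01 = 1.487e-05 centihertz.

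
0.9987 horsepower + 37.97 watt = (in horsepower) 1 horsepower = 745.69987 W, so 0.9987 horsepower = 0.9987 * 745.69987 = 744.73046 W. 37.97 watt = 37.97 W. Sum: 744.73046 + 37.97 = 782.70046 W. 1 horsepower = 745.69987 W, so 782.70046 W = 782.70046 / 745.69987 = 1.0496186 horsepower ≈ 1.05 horsepower (4 s.f.). Final answer: 1.05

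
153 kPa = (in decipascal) 1.53e+06. Check: 1 kPa = 1000 Pa, so 153 kPa = 153 * 1000 = 153000 Pa. 1 decipascal = 0.1 Pa, so 153000 Pa = 153000 / 0.1 = 1530000 decipascal ≈ 1.53e+06 decipascal (4 s.f.).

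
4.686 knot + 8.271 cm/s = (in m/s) 2.493. Check: 1 knot = 0.51444444 m/s, so 4.686 knot = 4.686 * 0.51444444 = 2.4106867 m/s. 1 cm/s = 0.01 m/s, so 8.271 cm/s = 8.271 * 0.01 = 0.08271 m/s. Sum: 2.4106867 + 0.08271 = 2.4933967 m/s. Result: 2.4933967 m/s ≈ 2.493 m/s (4 s.f.).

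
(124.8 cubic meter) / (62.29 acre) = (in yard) 124.8 cubic meter = 124.8 m^3. 1 acre = 4046.8564 m^2, so 62.29 acre = 62.29 * 4046.8564 = 252078.69 m^2. Combine: 124.8 m^3 / 252078.69 m^2 = 0.00049508351 m. 1 yard = 0.9144 m, so 0.00049508351 m = 0.00049508351 / 0.9144 = 0.00054142991 yard ≈ 0.0005414 yard (4 s.f.). Final answer: 0.0005414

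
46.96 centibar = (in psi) 1 centibar = 1000 Pa, so 46.96 centibar = 46.96 * 1000 = 46960 Pa. 1 psi = 6894.7573 Pa, so 46960 Pa = 46960 / 6894.7573 = 6.8109722 psi ≈ 6.811 psi (4 s.f.). Final answer: 6.811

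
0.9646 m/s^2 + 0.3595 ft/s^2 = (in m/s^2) 1.074. Check: 0.9646 m/s^2 is already in m/s^2. 1 ft/s^2 = 0.3048 m/s^2, so 0.3595 ft/s^2 = 0.3595 * 0.3048 = 0.1095756 m/s^2. Sum: 0.9646 + 0.1095756 = 1.0741756 m/s^2. Result: 1.0741756 m/s^2 ≈ 1.074 m/s^2 (4 s.f.).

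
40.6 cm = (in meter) 0.406. Check: 1 cm = 0.01 m, so 40.6 cm = 40.6 * 0.01 = 0.406 m. 0.406 m = 0.406 meter.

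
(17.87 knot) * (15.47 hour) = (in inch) 2.016e+07. Check: 1 knot = 0.51444444 m/s, so 17.87 knot = 17.87 * 0.51444444 = 9.1931222 m/s. 1 hour = 3600 s, so 15.47 hour = 15.47 * 3600 = 55692 s. Combine: 9.1931222 m/s * 55692 s = 511983.36 m. 1 inch = 0.0254 m, so 511983.36 m = 511983.36 / 0.0254 = 20156825 inch ≈ 2.016e+07 inch (4 s.f.).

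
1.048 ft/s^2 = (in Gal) 1 ft/s^2 = 0.3048 m/s^2, so 1.048 ft/s^2 = 1.048 * 0.3048 = 0.3194304 m/s^2. 1 Gal = 0.01 m/s^2, so 0.3194304 m/s^2 = 0.3194304 / 0.01 = 31.94304 Gal ≈ 31.94 Gal (4 s.f.). Final answer: 31.94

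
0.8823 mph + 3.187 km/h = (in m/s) 1.28. Check: 1 mph = 0.44704 m/s, so 0.8823 mph = 0.8823 * 0.44704 = 0.39442339 m/s. 1 km/h = 0.27777778 m/s, so 3.187 km/h = 3.187 * 0.27777778 = 0.88527778 m/s. Sum: 0.39442339 + 0.88527778 = 1.2797012 m/s. Result: 1.2797012 m/s ≈ 1.28 m/s (4 s.f.).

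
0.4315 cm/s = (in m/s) 0.004315. Check: 1 cm/s = 0.01 m/s, so 0.4315 cm/s = 0.4315 * 0.01 = 0.004315 m/s. Result: 0.004315 m/s.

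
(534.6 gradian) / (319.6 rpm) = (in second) 0.2509. Check: 1 gradian = 0.015707963 rad, so 534.6 gradian = 534.6 * 0.015707963 = 8.3974772 rad. 1 rpm = 0.10471976 rad/s, so 319.6 rpm = 319.6 * 0.10471976 = 33.468434 rad/s. Combine: 8.3974772 rad / 33.468434 rad/s = 0.25090738 s. 0.25090738 s = 0.25090738 second ≈ 0.2509 second (4 s.f.).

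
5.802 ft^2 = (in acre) 1 ft^2 = 0.09290304 m^2, so 5.802 ft^2 = 5.802 * 0.09290304 = 0.53902344 m^2. 1 acre = 4046.8564 m^2, so 0.53902344 m^2 = 0.53902344 / 4046.8564 = 0.00013319559 acre ≈ 0.0001332 acre (4 s.f.). Final answer: 0.0001332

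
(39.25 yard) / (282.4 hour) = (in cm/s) 0.00353. Check: 1 yard = 0.9144 m, so 39.25 yard = 39.25 * 0.9144 = 35.8902 m. 1 hour = 3600 s, so 282.4 hour = 282.4 * 3600 = 1016640 s. Combine: 35.8902 m / 1016640 s = 3.5302762e-05 m/s. 1 cm/s = 0.01 m/s, so 3.5302762e-05 m/s = 3.5302762e-05 / 0.01 = 0.0035302762 cm/s ≈ 0.00353 cm/s (4 s.f.).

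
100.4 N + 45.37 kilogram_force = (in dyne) 100.4 N is already in N. 1 kilogram_force = 9.80665 N, so 45.37 kilogram_force = 45.37 * 9.80665 = 444.92771 N. Sum: 100.4 + 444.92771 = 545.32771 N. 1 dyne = 1e-05 N, so 545.32771 N = 545.32771 / 1e-05 = 54532771 dyne ≈ 5.453e+07 dyne (4 s.f.). Final answer: 5.453e+07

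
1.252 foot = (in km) 0.0003816. Check: 1 foot = 0.3048 m, so 1.252 foot = 1.252 * 0.3048 = 0.3816096 m. 1 km = 1000 m, so 0.3816096 m = 0.3816096 / 1000 = 0.0003816096 km ≈ 0.0003816 km (4 s.f.).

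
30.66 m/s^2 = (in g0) 3.126. Check: 1 g0 = 9.80665 m/s^2, so 30.66 m/s^2 = 30.66 / 9.80665 = 3.1264499 g0 ≈ 3.126 g0 (4 s.f.).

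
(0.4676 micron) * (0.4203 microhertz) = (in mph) 1 micron = 1e-06 m, so 0.4676 micron = 0.4676 * 1e-06 = 4.676e-07 m. 1 microhertz = 1e-06 Hz, so 0.4203 microhertz = 0.4203 * 1e-06 = 4.203e-07 Hz. Combine: 4.676e-07 m * 4.203e-07 Hz = 1.9653228e-13 m/s. 1 mph = 0.44704 m/s, so 1.9653228e-13 m/s = 1.9653228e-13 / 0.44704 = 4.3963019e-13 mph ≈ 4.396e-13 mph (4 s.f.). Final answer: 4.396e-13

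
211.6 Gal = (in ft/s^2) 6.942. Check: 1 Gal = 0.01 m/s^2, so 211.6 Gal = 211.6 * 0.01 = 2.116 m/s^2. 1 ft/s^2 = 0.3048 m/s^2, so 2.116 m/s^2 = 2.116 / 0.3048 = 6.9422572 ft/s^2 ≈ 6.942 ft/s^2 (4 s.f.).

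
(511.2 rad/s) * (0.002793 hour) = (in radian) 511.2 rad/s is already in rad/s. 1 hour = 3600 s, so 0.002793 hour = 0.002793 * 3600 = 10.0548 s. Combine: 511.2 rad/s * 10.0548 s = 5140.0138 rad. 5140.0138 rad = 5140.0138 radian ≈ 5140 radian (4 s.f.). Final answer: 5140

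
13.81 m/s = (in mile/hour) 1 mile/hour = 0.44704 m/s, so 13.81 m/s = 13.81 / 0.44704 = 30.89209 mile/hour ≈ 30.89 mile/hour (4 s.f.). Final answer: 30.89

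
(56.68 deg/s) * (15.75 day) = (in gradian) 1 deg/s = 0.017453293 rad/s, so 56.68 deg/s = 56.68 * 0.017453293 = 0.98925262 rad/s. 1 day = 86400 s, so 15.75 day = 15.75 * 86400 = 1360800 s. Combine: 0.98925262 rad/s * 1360800 s = 1346175 rad. 1 gradian = 0.015707963 rad, so 1346175 rad = 1346175 / 0.015707963 = 85700160 gradian ≈ 8.57e+07 gradian (4 s.f.). Final answer: 8.57e+07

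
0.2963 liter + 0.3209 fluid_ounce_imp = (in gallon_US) 1 liter = 0.001 m^3, so 0.2963 liter = 0.2963 * 0.001 = 0.0002963 m^3. 1 fluid_ounce_imp = 2.8413063e-05 m^3, so 0.3209 fluid_ounce_imp = 0.3209 * 2.8413063e-05 = 9.1177518e-06 m^3. Sum: 0.0002963 + 9.1177518e-06 = 0.00030541775 m^3. 1 gallon_US = 0.0037854118 m^3, so 0.00030541775 m^3 = 0.00030541775 / 0.0037854118 = 0.080682834 gallon_US ≈ 0.08068 gallon_US (4 s.f.). Final answer: 0.08068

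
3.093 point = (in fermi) 1.091e+12. Check: 1 point = 0.00035277778 m, so 3.093 point = 3.093 * 0.00035277778 = 0.0010911417 m. 1 fermi = 1e-15 m, so 0.0010911417 m = 0.0010911417 / 1e-15 = 1.0911417e+12 fermi ≈ 1.091e+12 fermi (4 s.f.).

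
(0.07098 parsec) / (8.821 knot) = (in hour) 1 parsec = 3.0856776e+16 m, so 0.07098 parsec = 0.07098 * 3.0856776e+16 = 2.1902139e+15 m. 1 knot = 0.51444444 m/s, so 8.821 knot = 8.821 * 0.51444444 = 4.5379144 m/s. Combine: 2.1902139e+15 m / 4.5379144 m/s = 4.826477e+14 s. 1 hour = 3600 s, so 4.826477e+14 s = 4.826477e+14 / 3600 = 1.340688e+11 hour ≈ 1.341e+11 hour (4 s.f.). Final answer: 1.341e+11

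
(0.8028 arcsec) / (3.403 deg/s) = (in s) 1 arcsec = 4.8481368e-06 rad, so 0.8028 arcsec = 0.8028 * 4.8481368e-06 = 3.8920842e-06 rad. 1 deg/s = 0.017453293 rad/s, so 3.403 deg/s = 3.403 * 0.017453293 = 0.059393554 rad/s. Combine: 3.8920842e-06 rad / 0.059393554 rad/s = 6.5530414e-05 s. Result: 6.5530414e-05 s ≈ 6.553e-05 s (4 s.f.). Final answer: 6.553e-05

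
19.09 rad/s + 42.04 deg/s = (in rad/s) 19.82. Check: 19.09 rad/s is already in rad/s. 1 deg/s = 0.017453293 rad/s, so 42.04 deg/s = 42.04 * 0.017453293 = 0.73373642 rad/s. Sum: 19.09 + 0.73373642 = 19.823736 rad/s. Result: 19.823736 rad/s ≈ 19.82 rad/s (4 s.f.).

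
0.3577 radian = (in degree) 20.49. Check: 0.3577 radian = 0.3577 rad. 1 degree = 0.017453293 rad, so 0.3577 rad = 0.3577 / 0.017453293 = 20.4947 degree ≈ 20.49 degree (4 s.f.).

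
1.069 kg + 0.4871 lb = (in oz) 1.069 kg is already in kg. 1 lb = 0.45359237 kg, so 0.4871 lb = 0.4871 * 0.45359237 = 0.22094484 kg. Sum: 1.069 + 0.22094484 = 1.2899448 kg. 1 oz = 0.028349523 kg, so 1.2899448 kg = 1.2899448 / 0.028349523 = 45.501465 oz ≈ 45.5 oz (4 s.f.). Final answer: 45.5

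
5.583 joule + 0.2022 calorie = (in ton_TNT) 1.537e-09. Check: 5.583 joule = 5.583 J. 1 calorie = 4.184 J, so 0.2022 calorie = 0.2022 * 4.184 = 0.8460048 J. Sum: 5.583 + 0.8460048 = 6.4290048 J. 1 ton_TNT = 4.184e+09 J, so 6.4290048 J = 6.4290048 / 4.184e+09 = 1.536569e-09 ton_TNT ≈ 1.537e-09 ton_TNT (4 s.f.).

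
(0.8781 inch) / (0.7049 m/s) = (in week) 5.232e-08. Check: 1 inch = 0.0254 m, so 0.8781 inch = 0.8781 * 0.0254 = 0.02230374 m. 0.7049 m/s is already in m/s. Combine: 0.02230374 m / 0.7049 m/s = 0.031640999 s. 1 week = 604800 s, so 0.031640999 s = 0.031640999 / 604800 = 5.2316466e-08 week ≈ 5.232e-08 week (4 s.f.).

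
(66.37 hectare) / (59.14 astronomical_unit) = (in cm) 1 hectare = 10000 m^2, so 66.37 hectare = 66.37 * 10000 = 663700 m^2. 1 astronomical_unit = 1.4959787e+11 m, so 59.14 astronomical_unit = 59.14 * 1.4959787e+11 = 8.8472181e+12 m. Combine: 663700 m^2 / 8.8472181e+12 m = 7.5017932e-08 m. 1 cm = 0.01 m, so 7.5017932e-08 m = 7.5017932e-08 / 0.01 = 7.5017932e-06 cm ≈ 7.502e-06 cm (4 s.f.). Final answer: 7.502e-06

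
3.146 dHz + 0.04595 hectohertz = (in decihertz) 49.1. Check: 1 dHz = 0.1 Hz, so 3.146 dHz = 3.146 * 0.1 = 0.3146 Hz. 1 hectohertz = 100 Hz, so 0.04595 hectohertz = 0.04595 * 100 = 4.595 Hz. Sum: 0.3146 + 4.595 = 4.9096 Hz. 1 decihertz = 0.1 Hz, so 4.9096 Hz = 4.9096 / 0.1 = 49.096 decihertz ≈ 49.1 decihertz (4 s.f.).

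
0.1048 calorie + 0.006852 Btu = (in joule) 1 calorie = 4.184 J, so 0.1048 calorie = 0.1048 * 4.184 = 0.4384832 J. 1 Btu = 1055.0559 J, so 0.006852 Btu = 0.006852 * 1055.0559 = 7.2292427 J. Sum: 0.4384832 + 7.2292427 = 7.6677259 J. 7.6677259 J = 7.6677259 joule ≈ 7.668 joule (4 s.f.). Final answer: 7.668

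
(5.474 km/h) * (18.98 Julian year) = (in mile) 1 km/h = 0.27777778 m/s, so 5.474 km/h = 5.474 * 0.27777778 = 1.5205556 m/s. 1 Julian year = 31557600 s, so 18.98 Julian year = 18.98 * 31557600 = 5.9896325e+08 s. Combine: 1.5205556 m/s * 5.9896325e+08 s = 9.1075689e+08 m. 1 mile = 1609.344 m, so 9.1075689e+08 m = 9.1075689e+08 / 1609.344 = 565918.1 mile ≈ 5.659e+05 mile (4 s.f.). Final answer: 5.659e+05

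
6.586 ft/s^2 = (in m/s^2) 1 ft/s^2 = 0.3048 m/s^2, so 6.586 ft/s^2 = 6.586 * 0.3048 = 2.0074128 m/s^2. Result: 2.0074128 m/s^2 ≈ 2.007 m/s^2 (4 s.f.). Final answer: 2.007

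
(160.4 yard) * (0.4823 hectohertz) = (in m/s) 1 yard = 0.9144 m, so 160.4 yard = 160.4 * 0.9144 = 146.66976 m. 1 hectohertz = 100 Hz, so 0.4823 hectohertz = 0.4823 * 100 = 48.23 Hz. Combine: 146.66976 m * 48.23 Hz = 7073.8825 m/s. Result: 7073.8825 m/s ≈ 7074 m/s (4 s.f.). Final answer: 7074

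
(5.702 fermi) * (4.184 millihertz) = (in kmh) 1 fermi = 1e-15 m, so 5.702 fermi = 5.702 * 1e-15 = 5.702e-15 m. 1 millihertz = 0.001 Hz, so 4.184 millihertz = 4.184 * 0.001 = 0.004184 Hz. Combine: 5.702e-15 m * 0.004184 Hz = 2.3857168e-17 m/s. 1 kmh = 0.27777778 m/s, so 2.3857168e-17 m/s = 2.3857168e-17 / 0.27777778 = 8.5885805e-17 kmh ≈ 8.589e-17 kmh (4 s.f.). Final answer: 8.589e-17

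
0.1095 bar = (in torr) 1 bar = 100000 Pa, so 0.1095 bar = 0.1095 * 100000 = 10950 Pa. 1 torr = 133.32237 Pa, so 10950 Pa = 10950 / 133.32237 = 82.131754 torr ≈ 82.13 torr (4 s.f.). Final answer: 82.13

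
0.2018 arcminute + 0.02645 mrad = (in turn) 1 arcminute = 0.00029088821 rad, so 0.2018 arcminute = 0.2018 * 0.00029088821 = 5.8701241e-05 rad. 1 mrad = 0.001 rad, so 0.02645 mrad = 0.02645 * 0.001 = 2.645e-05 rad. Sum: 5.8701241e-05 + 2.645e-05 = 8.5151241e-05 rad. 1 turn = 6.2831853 rad, so 8.5151241e-05 rad = 8.5151241e-05 / 6.2831853 = 1.3552241e-05 turn ≈ 1.355e-05 turn (4 s.f.). Final answer: 1.355e-05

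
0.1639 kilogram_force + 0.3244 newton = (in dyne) 1 kilogram_force = 9.80665 N, so 0.1639 kilogram_force = 0.1639 * 9.80665 = 1.6073099 N. 0.3244 newton = 0.3244 N. Sum: 1.6073099 + 0.3244 = 1.9317099 N. 1 dyne = 1e-05 N, so 1.9317099 N = 1.9317099 / 1e-05 = 193170.99 dyne ≈ 1.932e+05 dyne (4 s.f.). Final answer: 1.932e+05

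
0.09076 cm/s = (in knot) 0.001764. Check: 1 cm/s = 0.01 m/s, so 0.09076 cm/s = 0.09076 * 0.01 = 0.0009076 m/s. 1 knot = 0.51444444 m/s, so 0.0009076 m/s = 0.0009076 / 0.51444444 = 0.0017642333 knot ≈ 0.001764 knot (4 s.f.).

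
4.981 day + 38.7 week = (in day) 275.9. Check: 1 day = 86400 s, so 4.981 day = 4.981 * 86400 = 430358.4 s. 1 week = 604800 s, so 38.7 week = 38.7 * 604800 = 23405760 s. Sum: 430358.4 + 23405760 = 23836118 s. 1 day = 86400 s, so 23836118 s = 23836118 / 86400 = 275.881 day ≈ 275.9 day (4 s.f.).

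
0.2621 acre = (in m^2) 1061. Check: 1 acre = 4046.8564 m^2, so 0.2621 acre = 0.2621 * 4046.8564 = 1060.6811 m^2. Result: 1060.6811 m^2 ≈ 1061 m^2 (4 s.f.).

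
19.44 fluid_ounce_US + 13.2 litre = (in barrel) 1 fluid_ounce_US = 2.957353e-05 m^3, so 19.44 fluid_ounce_US = 19.44 * 2.957353e-05 = 0.00057490941 m^3. 1 litre = 0.001 m^3, so 13.2 litre = 13.2 * 0.001 = 0.0132 m^3. Sum: 0.00057490941 + 0.0132 = 0.013774909 m^3. 1 barrel = 0.15898729 m^3, so 0.013774909 m^3 = 0.013774909 / 0.15898729 = 0.086641574 barrel ≈ 0.08664 barrel (4 s.f.). Final answer: 0.08664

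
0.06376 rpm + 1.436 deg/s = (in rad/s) 1 rpm = 0.10471976 rad/s, so 0.06376 rpm = 0.06376 * 0.10471976 = 0.0066769316 rad/s. 1 deg/s = 0.017453293 rad/s, so 1.436 deg/s = 1.436 * 0.017453293 = 0.025062928 rad/s. Sum: 0.0066769316 + 0.025062928 = 0.03173986 rad/s. Result: 0.03173986 rad/s ≈ 0.03174 rad/s (4 s.f.). Final answer: 0.03174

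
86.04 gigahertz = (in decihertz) 8.604e+11. Check: 1 gigahertz = 1e+09 Hz, so 86.04 gigahertz = 86.04 * 1e+09 = 8.604e+10 Hz. 1 decihertz = 0.1 Hz, so 8.604e+10 Hz = 8.604e+10 / 0.1 = 8.604e+11 decihertz.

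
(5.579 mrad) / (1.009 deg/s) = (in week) 5.238e-07. Check: 1 mrad = 0.001 rad, so 5.579 mrad = 5.579 * 0.001 = 0.005579 rad. 1 deg/s = 0.017453293 rad/s, so 1.009 deg/s = 1.009 * 0.017453293 = 0.017610372 rad/s. Combine: 0.005579 rad / 0.017610372 rad/s = 0.31680194 s. 1 week = 604800 s, so 0.31680194 s = 0.31680194 / 604800 = 5.2381273e-07 week ≈ 5.238e-07 week (4 s.f.).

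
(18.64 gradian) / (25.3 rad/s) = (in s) 1 gradian = 0.015707963 rad, so 18.64 gradian = 18.64 * 0.015707963 = 0.29279644 rad. 25.3 rad/s is already in rad/s. Combine: 0.29279644 rad / 25.3 rad/s = 0.011572982 s. Result: 0.011572982 s ≈ 0.01157 s (4 s.f.). Final answer: 0.01157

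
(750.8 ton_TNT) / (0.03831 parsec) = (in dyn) 265.7. Check: 1 ton_TNT = 4.184e+09 J, so 750.8 ton_TNT = 750.8 * 4.184e+09 = 3.1413472e+12 J. 1 parsec = 3.0856776e+16 m, so 0.03831 parsec = 0.03831 * 3.0856776e+16 = 1.1821231e+15 m. Combine: 3.1413472e+12 J / 1.1821231e+15 m = 0.0026573774 N. 1 dyn = 1e-05 N, so 0.0026573774 N = 0.0026573774 / 1e-05 = 265.73774 dyn ≈ 265.7 dyn (4 s.f.).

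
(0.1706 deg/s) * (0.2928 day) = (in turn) 1 deg/s = 0.017453293 rad/s, so 0.1706 deg/s = 0.1706 * 0.017453293 = 0.0029775317 rad/s. 1 day = 86400 s, so 0.2928 day = 0.2928 * 86400 = 25297.92 s. Combine: 0.0029775317 rad/s * 25297.92 s = 75.325359 rad. 1 turn = 6.2831853 rad, so 75.325359 rad = 75.325359 / 6.2831853 = 11.988403 turn ≈ 11.99 turn (4 s.f.). Final answer: 11.99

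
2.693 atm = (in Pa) 2.729e+05. Check: 1 atm = 101325 Pa, so 2.693 atm = 2.693 * 101325 = 272868.23 Pa. Result: 272868.23 Pa ≈ 2.729e+05 Pa (4 s.f.).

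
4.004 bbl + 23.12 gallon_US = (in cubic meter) 0.7241. Check: 1 bbl = 0.15898729 m^3, so 4.004 bbl = 4.004 * 0.15898729 = 0.63658513 m^3. 1 gallon_US = 0.0037854118 m^3, so 23.12 gallon_US = 23.12 * 0.0037854118 = 0.08751872 m^3. Sum: 0.63658513 + 0.08751872 = 0.72410385 m^3. 0.72410385 m^3 = 0.72410385 cubic meter ≈ 0.7241 cubic meter (4 s.f.).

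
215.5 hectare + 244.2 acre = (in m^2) 1 hectare = 10000 m^2, so 215.5 hectare = 215.5 * 10000 = 2155000 m^2. 1 acre = 4046.8564 m^2, so 244.2 acre = 244.2 * 4046.8564 = 988242.34 m^2. Sum: 2155000 + 988242.34 = 3143242.3 m^2. Result: 3143242.3 m^2 ≈ 3.143e+06 m^2 (4 s.f.). Final answer: 3.143e+06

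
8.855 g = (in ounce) 1 g = 0.001 kg, so 8.855 g = 8.855 * 0.001 = 0.008855 kg. 1 ounce = 0.028349523 kg, so 0.008855 kg = 0.008855 / 0.028349523 = 0.31235093 ounce ≈ 0.3124 ounce (4 s.f.). Final answer: 0.3124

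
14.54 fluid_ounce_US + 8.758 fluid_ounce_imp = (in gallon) 0.1793. Check: 1 fluid_ounce_US = 2.957353e-05 m^3, so 14.54 fluid_ounce_US = 14.54 * 2.957353e-05 = 0.00042999912 m^3. 1 fluid_ounce_imp = 2.8413063e-05 m^3, so 8.758 fluid_ounce_imp = 8.758 * 2.8413063e-05 = 0.0002488416 m^3. Sum: 0.00042999912 + 0.0002488416 = 0.00067884072 m^3. 1 gallon = 0.0037854118 m^3, so 0.00067884072 m^3 = 0.00067884072 / 0.0037854118 = 0.17933075 gallon ≈ 0.1793 gallon (4 s.f.).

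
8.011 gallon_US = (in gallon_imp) 1 gallon_US = 0.0037854118 m^3, so 8.011 gallon_US = 8.011 * 0.0037854118 = 0.030324934 m^3. 1 gallon_imp = 0.00454609 m^3, so 0.030324934 m^3 = 0.030324934 / 0.00454609 = 6.6705529 gallon_imp ≈ 6.671 gallon_imp (4 s.f.). Final answer: 6.671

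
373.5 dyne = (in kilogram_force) 1 dyne = 1e-05 N, so 373.5 dyne = 373.5 * 1e-05 = 0.003735 N. 1 kilogram_force = 9.80665 N, so 0.003735 N = 0.003735 / 9.80665 = 0.00038086401 kilogram_force ≈ 0.0003809 kilogram_force (4 s.f.). Final answer: 0.0003809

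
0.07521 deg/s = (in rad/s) 0.001313. Check: 1 deg/s = 0.017453293 rad/s, so 0.07521 deg/s = 0.07521 * 0.017453293 = 0.0013126621 rad/s. Result: 0.0013126621 rad/s ≈ 0.001313 rad/s (4 s.f.).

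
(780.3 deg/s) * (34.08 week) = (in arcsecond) 1 deg/s = 0.017453293 rad/s, so 780.3 deg/s = 780.3 * 0.017453293 = 13.618804 rad/s. 1 week = 604800 s, so 34.08 week = 34.08 * 604800 = 20611584 s. Combine: 13.618804 rad/s * 20611584 s = 2.8070513e+08 rad. 1 arcsecond = 4.8481368e-06 rad, so 2.8070513e+08 rad = 2.8070513e+08 / 4.8481368e-06 = 5.7899588e+13 arcsecond ≈ 5.79e+13 arcsecond (4 s.f.). Final answer: 5.79e+13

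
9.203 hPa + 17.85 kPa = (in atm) 0.1852. Check: 1 hPa = 100 Pa, so 9.203 hPa = 9.203 * 100 = 920.3 Pa. 1 kPa = 1000 Pa, so 17.85 kPa = 17.85 * 1000 = 17850 Pa. Sum: 920.3 + 17850 = 18770.3 Pa. 1 atm = 101325 Pa, so 18770.3 Pa = 18770.3 / 101325 = 0.18524846 atm ≈ 0.1852 atm (4 s.f.).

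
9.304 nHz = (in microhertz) 1 nHz = 1e-09 Hz, so 9.304 nHz = 9.304 * 1e-09 = 9.304e-09 Hz. 1 microhertz = 1e-06 Hz, so 9.304e-09 Hz = 9.304e-09 / 1e-06 = 0.009304 microhertz. Final answer: 0.009304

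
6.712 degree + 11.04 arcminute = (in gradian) 1 degree = 0.017453293 rad, so 6.712 degree = 6.712 * 0.017453293 = 0.1171465 rad. 1 arcminute = 0.00029088821 rad, so 11.04 arcminute = 11.04 * 0.00029088821 = 0.0032114058 rad. Sum: 0.1171465 + 0.0032114058 = 0.12035791 rad. 1 gradian = 0.015707963 rad, so 0.12035791 rad = 0.12035791 / 0.015707963 = 7.6622222 gradian ≈ 7.662 gradian (4 s.f.). Final answer: 7.662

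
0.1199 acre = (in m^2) 1 acre = 4046.8564 m^2, so 0.1199 acre = 0.1199 * 4046.8564 = 485.21809 m^2. Result: 485.21809 m^2 ≈ 485.2 m^2 (4 s.f.). Final answer: 485.2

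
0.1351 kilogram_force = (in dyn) 1.325e+05. Check: 1 kilogram_force = 9.80665 N, so 0.1351 kilogram_force = 0.1351 * 9.80665 = 1.3248784 N. 1 dyn = 1e-05 N, so 1.3248784 N = 1.3248784 / 1e-05 = 132487.84 dyn ≈ 1.325e+05 dyn (4 s.f.).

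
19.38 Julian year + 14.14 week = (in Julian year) 1 Julian year = 31557600 s, so 19.38 Julian year = 19.38 * 31557600 = 6.1158629e+08 s. 1 week = 604800 s, so 14.14 week = 14.14 * 604800 = 8551872 s. Sum: 6.1158629e+08 + 8551872 = 6.2013816e+08 s. 1 Julian year = 31557600 s, so 6.2013816e+08 s = 6.2013816e+08 / 31557600 = 19.650992 Julian year ≈ 19.65 Julian year (4 s.f.). Final answer: 19.65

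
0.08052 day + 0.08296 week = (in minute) 952.2. Check: 1 day = 86400 s, so 0.08052 day = 0.08052 * 86400 = 6956.928 s. 1 week = 604800 s, so 0.08296 week = 0.08296 * 604800 = 50174.208 s. Sum: 6956.928 + 50174.208 = 57131.136 s. 1 minute = 60 s, so 57131.136 s = 57131.136 / 60 = 952.1856 minute ≈ 952.2 minute (4 s.f.).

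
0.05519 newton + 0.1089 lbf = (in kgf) 0.05502. Check: 0.05519 newton = 0.05519 N. 1 lbf = 4.4482216 N, so 0.1089 lbf = 0.1089 * 4.4482216 = 0.48441133 N. Sum: 0.05519 + 0.48441133 = 0.53960133 N. 1 kgf = 9.80665 N, so 0.53960133 N = 0.53960133 / 9.80665 = 0.055024023 kgf ≈ 0.05502 kgf (4 s.f.).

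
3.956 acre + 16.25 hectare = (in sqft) 1 acre = 4046.8564 m^2, so 3.956 acre = 3.956 * 4046.8564 = 16009.364 m^2. 1 hectare = 10000 m^2, so 16.25 hectare = 16.25 * 10000 = 162500 m^2. Sum: 16009.364 + 162500 = 178509.36 m^2. 1 sqft = 0.09290304 m^2, so 178509.36 m^2 = 178509.36 / 0.09290304 = 1921458.8 sqft ≈ 1.921e+06 sqft (4 s.f.). Final answer: 1.921e+06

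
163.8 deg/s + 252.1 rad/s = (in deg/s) 1 deg/s = 0.017453293 rad/s, so 163.8 deg/s = 163.8 * 0.017453293 = 2.8588493 rad/s. 252.1 rad/s is already in rad/s. Sum: 2.8588493 + 252.1 = 254.95885 rad/s. 1 deg/s = 0.017453293 rad/s, so 254.95885 rad/s = 254.95885 / 0.017453293 = 14608.066 deg/s ≈ 1.461e+04 deg/s (4 s.f.). Final answer: 1.461e+04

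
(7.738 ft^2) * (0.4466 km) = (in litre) 1 ft^2 = 0.09290304 m^2, so 7.738 ft^2 = 7.738 * 0.09290304 = 0.71888372 m^2. 1 km = 1000 m, so 0.4466 km = 0.4466 * 1000 = 446.6 m. Combine: 0.71888372 m^2 * 446.6 m = 321.05347 m^3. 1 litre = 0.001 m^3, so 321.05347 m^3 = 321.05347 / 0.001 = 321053.47 litre ≈ 3.211e+05 litre (4 s.f.). Final answer: 3.211e+05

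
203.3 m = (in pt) 1 pt = 0.00035277778 m, so 203.3 m = 203.3 / 0.00035277778 = 576283.46 pt ≈ 5.763e+05 pt (4 s.f.). Final answer: 5.763e+05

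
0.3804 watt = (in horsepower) 0.3804 watt = 0.3804 W. 1 horsepower = 745.69987 W, so 0.3804 W = 0.3804 / 745.69987 = 0.0005101248 horsepower ≈ 0.0005101 horsepower (4 s.f.). Final answer: 0.0005101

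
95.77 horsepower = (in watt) 7.142e+04. Check: 1 horsepower = 745.69987 W, so 95.77 horsepower = 95.77 * 745.69987 = 71415.677 W. 71415.677 W = 71415.677 watt ≈ 7.142e+04 watt (4 s.f.).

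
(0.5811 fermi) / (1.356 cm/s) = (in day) 1 fermi = 1e-15 m, so 0.5811 fermi = 0.5811 * 1e-15 = 5.811e-16 m. 1 cm/s = 0.01 m/s, so 1.356 cm/s = 1.356 * 0.01 = 0.01356 m/s. Combine: 5.811e-16 m / 0.01356 m/s = 4.2853982e-14 s. 1 day = 86400 s, so 4.2853982e-14 s = 4.2853982e-14 / 86400 = 4.9599517e-19 day ≈ 4.96e-19 day (4 s.f.). Final answer: 4.96e-19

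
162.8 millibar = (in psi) 2.361. Check: 1 millibar = 100 Pa, so 162.8 millibar = 162.8 * 100 = 16280 Pa. 1 psi = 6894.7573 Pa, so 16280 Pa = 16280 / 6894.7573 = 2.3612144 psi ≈ 2.361 psi (4 s.f.).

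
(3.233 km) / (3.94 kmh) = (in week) 1 km = 1000 m, so 3.233 km = 3.233 * 1000 = 3233 m. 1 kmh = 0.27777778 m/s, so 3.94 kmh = 3.94 * 0.27777778 = 1.0944444 m/s. Combine: 3233 m / 1.0944444 m/s = 2954.0102 s. 1 week = 604800 s, so 2954.0102 s = 2954.0102 / 604800 = 0.004884276 week ≈ 0.004884 week (4 s.f.). Final answer: 0.004884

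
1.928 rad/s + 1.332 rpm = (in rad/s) 2.067. Check: 1.928 rad/s is already in rad/s. 1 rpm = 0.10471976 rad/s, so 1.332 rpm = 1.332 * 0.10471976 = 0.13948671 rad/s. Sum: 1.928 + 0.13948671 = 2.0674867 rad/s. Result: 2.0674867 rad/s ≈ 2.067 rad/s (4 s.f.).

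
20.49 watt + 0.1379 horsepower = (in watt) 20.49 watt = 20.49 W. 1 horsepower = 745.69987 W, so 0.1379 horsepower = 0.1379 * 745.69987 = 102.83201 W. Sum: 20.49 + 102.83201 = 123.32201 W. 123.32201 W = 123.32201 watt ≈ 123.3 watt (4 s.f.). Final answer: 123.3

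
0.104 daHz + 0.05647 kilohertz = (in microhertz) 1 daHz = 10 Hz, so 0.104 daHz = 0.104 * 10 = 1.04 Hz. 1 kilohertz = 1000 Hz, so 0.05647 kilohertz = 0.05647 * 1000 = 56.47 Hz. Sum: 1.04 + 56.47 = 57.51 Hz. 1 microhertz = 1e-06 Hz, so 57.51 Hz = 57.51 / 1e-06 = 57510000 microhertz ≈ 5.751e+07 microhertz (4 s.f.). Final answer: 5.751e+07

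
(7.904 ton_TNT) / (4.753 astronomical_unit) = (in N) 1 ton_TNT = 4.184e+09 J, so 7.904 ton_TNT = 7.904 * 4.184e+09 = 3.3070336e+10 J. 1 astronomical_unit = 1.4959787e+11 m, so 4.753 astronomical_unit = 4.753 * 1.4959787e+11 = 7.1103868e+11 m. Combine: 3.3070336e+10 J / 7.1103868e+11 m = 0.046509897 N. Result: 0.046509897 N ≈ 0.04651 N (4 s.f.). Final answer: 0.04651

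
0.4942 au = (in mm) 7.393e+13. Check: 1 au = 1.4959787e+11 m, so 0.4942 au = 0.4942 * 1.4959787e+11 = 7.3931268e+10 m. 1 mm = 0.001 m, so 7.3931268e+10 m = 7.3931268e+10 / 0.001 = 7.3931268e+13 mm ≈ 7.393e+13 mm (4 s.f.).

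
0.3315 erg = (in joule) 1 erg = 1e-07 J, so 0.3315 erg = 0.3315 * 1e-07 = 3.315e-08 J. 3.315e-08 J = 3.315e-08 joule. Final answer: 3.315e-08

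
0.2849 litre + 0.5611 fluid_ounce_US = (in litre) 1 litre = 0.001 m^3, so 0.2849 litre = 0.2849 * 0.001 = 0.0002849 m^3. 1 fluid_ounce_US = 2.957353e-05 m^3, so 0.5611 fluid_ounce_US = 0.5611 * 2.957353e-05 = 1.6593707e-05 m^3. Sum: 0.0002849 + 1.6593707e-05 = 0.00030149371 m^3. 1 litre = 0.001 m^3, so 0.00030149371 m^3 = 0.00030149371 / 0.001 = 0.30149371 litre ≈ 0.3015 litre (4 s.f.). Final answer: 0.3015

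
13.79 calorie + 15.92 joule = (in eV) 4.595e+20. Check: 1 calorie = 4.184 J, so 13.79 calorie = 13.79 * 4.184 = 57.69736 J. 15.92 joule = 15.92 J. Sum: 57.69736 + 15.92 = 73.61736 J. 1 eV = 1.6021766e-19 J, so 73.61736 J = 73.61736 / 1.6021766e-19 = 4.5948342e+20 eV ≈ 4.595e+20 eV (4 s.f.).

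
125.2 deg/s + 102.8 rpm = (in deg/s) 742. Check: 1 deg/s = 0.017453293 rad/s, so 125.2 deg/s = 125.2 * 0.017453293 = 2.1851522 rad/s. 1 rpm = 0.10471976 rad/s, so 102.8 rpm = 102.8 * 0.10471976 = 10.765191 rad/s. Sum: 2.1851522 + 10.765191 = 12.950343 rad/s. 1 deg/s = 0.017453293 rad/s, so 12.950343 rad/s = 12.950343 / 0.017453293 = 742 deg/s.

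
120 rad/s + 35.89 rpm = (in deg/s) 120 rad/s is already in rad/s. 1 rpm = 0.10471976 rad/s, so 35.89 rpm = 35.89 * 0.10471976 = 3.758392 rad/s. Sum: 120 + 3.758392 = 123.75839 rad/s. 1 deg/s = 0.017453293 rad/s, so 123.75839 rad/s = 123.75839 / 0.017453293 = 7090.8335 deg/s ≈ 7091 deg/s (4 s.f.). Final answer: 7091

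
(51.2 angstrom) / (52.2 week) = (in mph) 3.628e-16. Check: 1 angstrom = 1e-10 m, so 51.2 angstrom = 51.2 * 1e-10 = 5.12e-09 m. 1 week = 604800 s, so 52.2 week = 52.2 * 604800 = 31570560 s. Combine: 5.12e-09 m / 31570560 s = 1.6217641e-16 m/s. 1 mph = 0.44704 m/s, so 1.6217641e-16 m/s = 1.6217641e-16 / 0.44704 = 3.6277829e-16 mph ≈ 3.628e-16 mph (4 s.f.).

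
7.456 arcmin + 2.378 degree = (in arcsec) 9008. Check: 1 arcmin = 0.00029088821 rad, so 7.456 arcmin = 7.456 * 0.00029088821 = 0.0021688625 rad. 1 degree = 0.017453293 rad, so 2.378 degree = 2.378 * 0.017453293 = 0.04150393 rad. Sum: 0.0021688625 + 0.04150393 = 0.043672792 rad. 1 arcsec = 4.8481368e-06 rad, so 0.043672792 rad = 0.043672792 / 4.8481368e-06 = 9008.16 arcsec ≈ 9008 arcsec (4 s.f.).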